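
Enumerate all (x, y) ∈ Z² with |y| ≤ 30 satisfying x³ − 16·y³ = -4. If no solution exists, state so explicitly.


The equation is x³ - 16y³ = -4. For fixed y, x³ = 16·y³ − 4, so a solution requires the RHS to be a perfect cube.
Strategy: iterate y from -30 to 30, compute RHS = 16·y³ − 4, and check whether it is a (positive or negative) perfect cube.
Check small values of y:
  y = 0: RHS = -4 is not a perfect cube.
  y = 1: RHS = 12 is not a perfect cube.
  y = -1: RHS = -20 is not a perfect cube.
  y = 2: RHS = 124 is not a perfect cube.
  y = -2: RHS = -132 is not a perfect cube.
  y = 3: RHS = 428 is not a perfect cube.
  y = -3: RHS = -436 is not a perfect cube.
Continuing the search up to |y| = 30 finds no solutions either.
No (x, y) in the scanned range satisfies the equation.

No integer solutions with |y| ≤ 30.


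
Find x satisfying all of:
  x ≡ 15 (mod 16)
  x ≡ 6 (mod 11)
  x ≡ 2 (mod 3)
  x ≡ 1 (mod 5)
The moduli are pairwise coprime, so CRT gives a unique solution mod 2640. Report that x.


Product of moduli M = 16 · 11 · 3 · 5 = 2640.
Merge one congruence at a time:
  Start: x ≡ 15 (mod 16).
  Combine with x ≡ 6 (mod 11); new modulus lcm = 176.
    Write x = 15 + 16·t and substitute into x ≡ 6 (mod 11): 16·t ≡ 6 − 15 = -9 (mod 11).
    Reduce coefficients mod 11: 5·t ≡ 2 (mod 11).
    The inverse of 5 mod 11 is 9 (since 5·9 = 45 = 4·11 + 1), so t ≡ 9·2 = 18 ≡ 7 (mod 11).
    Then x = 15 + 16·7 = 127, valid modulo lcm(16, 11) = 176: x ≡ 127 (mod 176).
  Combine with x ≡ 2 (mod 3); new modulus lcm = 528.
    Write x = 127 + 176·t and substitute into x ≡ 2 (mod 3): 176·t ≡ 2 − 127 = -125 (mod 3).
    Reduce coefficients mod 3: 2·t ≡ 1 (mod 3).
    The inverse of 2 mod 3 is 2 (since 2·2 = 4 = 1·3 + 1), so t ≡ 2·1 = 2 ≡ 2 (mod 3).
    Then x = 127 + 176·2 = 479, valid modulo lcm(176, 3) = 528: x ≡ 479 (mod 528).
  Combine with x ≡ 1 (mod 5); new modulus lcm = 2640.
    Write x = 479 + 528·t and substitute into x ≡ 1 (mod 5): 528·t ≡ 1 − 479 = -478 (mod 5).
    Reduce coefficients mod 5: 3·t ≡ 2 (mod 5).
    The inverse of 3 mod 5 is 2 (since 3·2 = 6 = 1·5 + 1), so t ≡ 2·2 = 4 ≡ 4 (mod 5).
    Then x = 479 + 528·4 = 2591, valid modulo lcm(528, 5) = 2640: x ≡ 2591 (mod 2640).
Verify against each original: 2591 mod 16 = 15, 2591 mod 11 = 6, 2591 mod 3 = 2, 2591 mod 5 = 1.

x ≡ 2591 (mod 2640).


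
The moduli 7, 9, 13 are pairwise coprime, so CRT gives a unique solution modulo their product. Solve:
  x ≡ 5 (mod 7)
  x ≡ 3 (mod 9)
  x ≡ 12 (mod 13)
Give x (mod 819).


Moduli 7, 9, 13 are pairwise coprime; by CRT there is a unique solution modulo M = 7 · 9 · 13 = 819.
Solve pairwise, accumulating the modulus:
  Start with x ≡ 5 (mod 7).
  Combine with x ≡ 3 (mod 9): since gcd(7, 9) = 1, we get a unique residue mod 63.
    Write x = 5 + 7·t and substitute into x ≡ 3 (mod 9): 7·t ≡ 3 − 5 = -2 (mod 9).
    Reduce coefficients mod 9: 7·t ≡ 7 (mod 9).
    The inverse of 7 mod 9 is 4 (since 7·4 = 28 = 3·9 + 1), so t ≡ 4·7 = 28 ≡ 1 (mod 9).
    Then x = 5 + 7·1 = 12, valid modulo lcm(7, 9) = 63: x ≡ 12 (mod 63).
  Combine with x ≡ 12 (mod 13): since gcd(63, 13) = 1, we get a unique residue mod 819.
    Write x = 12 + 63·t and substitute into x ≡ 12 (mod 13): 63·t ≡ 12 − 12 = 0 (mod 13).
    Reduce coefficients mod 13: 11·t ≡ 0 (mod 13).
    The inverse of 11 mod 13 is 6 (since 11·6 = 66 = 5·13 + 1), so t ≡ 6·0 = 0 ≡ 0 (mod 13).
    Then x = 12 + 63·0 = 12, valid modulo lcm(63, 13) = 819: x ≡ 12 (mod 819).
Verify: 12 mod 7 = 5 ✓, 12 mod 9 = 3 ✓, 12 mod 13 = 12 ✓.

x ≡ 12 (mod 819).


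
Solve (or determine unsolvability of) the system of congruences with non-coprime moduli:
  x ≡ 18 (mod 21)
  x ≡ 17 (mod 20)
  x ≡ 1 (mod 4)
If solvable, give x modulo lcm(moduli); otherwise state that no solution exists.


Moduli 21, 20, 4 are not pairwise coprime, so CRT works modulo lcm(m_i) when all pairwise compatibility conditions hold.
Pairwise compatibility: gcd(m_i, m_j) must divide a_i - a_j for every pair.
Merge one congruence at a time:
  Start: x ≡ 18 (mod 21).
  Combine with x ≡ 17 (mod 20): gcd(21, 20) = 1; 17 - 18 = -1, which IS divisible by 1, so compatible.
    Write x = 18 + 21·t and substitute into x ≡ 17 (mod 20): 21·t ≡ 17 − 18 = -1 (mod 20).
    Reduce coefficients mod 20: 1·t ≡ 19 (mod 20).
    So t ≡ 19 (mod 20).
    Then x = 18 + 21·19 = 417, valid modulo lcm(21, 20) = 420: x ≡ 417 (mod 420).
  Combine with x ≡ 1 (mod 4): gcd(420, 4) = 4; 1 - 417 = -416, which IS divisible by 4, so compatible.
    Write x = 417 + 420·t and substitute into x ≡ 1 (mod 4): 420·t ≡ 1 − 417 = -416 (mod 4).
    Divide the congruence (and modulus) by g = 4: 105·t ≡ -104 (mod 1).
    Modulo 1 every t works; take t = 0.
    Then x = 417 + 420·0 = 417, valid modulo lcm(420, 4) = 420: x ≡ 417 (mod 420).
Verify: 417 mod 21 = 18, 417 mod 20 = 17, 417 mod 4 = 1.

x ≡ 417 (mod 420).


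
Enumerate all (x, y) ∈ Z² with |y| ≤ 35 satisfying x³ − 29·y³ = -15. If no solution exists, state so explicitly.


The equation is x³ - 29y³ = -15. For fixed y, x³ = 29·y³ − 15, so a solution requires the RHS to be a perfect cube.
Strategy: iterate y from -35 to 35, compute RHS = 29·y³ − 15, and check whether it is a (positive or negative) perfect cube.
Check small values of y:
  y = 0: RHS = -15 is not a perfect cube.
  y = 1: RHS = 14 is not a perfect cube.
  y = -1: RHS = -44 is not a perfect cube.
  y = 2: RHS = 217 is not a perfect cube.
  y = -2: RHS = -247 is not a perfect cube.
  y = 3: RHS = 768 is not a perfect cube.
  y = -3: RHS = -798 is not a perfect cube.
Continuing the search up to |y| = 35 finds no solutions either.
No (x, y) in the scanned range satisfies the equation.

No integer solutions with |y| ≤ 35.


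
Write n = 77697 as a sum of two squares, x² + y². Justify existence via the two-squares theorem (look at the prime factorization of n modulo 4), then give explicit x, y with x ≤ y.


Step 1: Factor n = 77697 = 3^2 · 89 · 97.
Step 2: Check the mod-4 condition on each prime factor: 3 ≡ 3 (mod 4), exponent 2 (must be even); 89 ≡ 1 (mod 4), exponent 1; 97 ≡ 1 (mod 4), exponent 1.
All primes ≡ 3 (mod 4) appear to even exponent (or don't appear), so by the two-squares theorem n IS expressible as a sum of two squares.
Step 3: Build a representation. Group n = k² · m with k = 3 and m = 89 · 97 = 8633 (a product of primes ≡ 1 (mod 4)); a representation of m scales to one of n via (k·x)² + (k·y)² = k²(x² + y²). Each prime p ≡ 1 (mod 4) is itself a sum of two squares; find a² by testing p − a² for a perfect square:
  89: 89 − 1² = 88, 89 − 2² = 85, 89 − 3² = 80, 89 − 4² = 73, 89 − 5² = 64 = 8² ⇒ 89 = 5² + 8².
  97: 97 − 1² = 96, 97 − 2² = 93, 97 − 3² = 88, 97 − 4² = 81 = 9² ⇒ 97 = 4² + 9².
  Combine using the Brahmagupta–Fibonacci identity (a² + b²)(c² + d²) = (ac − bd)² + (ad + bc)² = (ac + bd)² + (ad − bc)²:
  89 · 97 = 8633: from (5² + 8²)(4² + 9²), take (5·4 − 8·9, 5·9 + 8·4) = (20 − 72, 45 + 32) = (-52, 77); dropping signs (only squares matter) gives (52, 77); check 52² + 77² = 2704 + 5929 = 8633 ✓.
  Scale by k = 3: (3·52, 3·77) = (156, 231).
Step 4: Order so x ≤ y and verify: 156² + 231² = 24336 + 53361 = 77697 = n. ✓

n = 77697 = 156² + 231² (one valid representation with x ≤ y).


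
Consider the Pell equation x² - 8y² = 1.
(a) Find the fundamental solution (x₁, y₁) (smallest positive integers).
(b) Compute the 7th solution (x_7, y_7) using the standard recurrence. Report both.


Step 1: Find the fundamental solution (x₁, y₁) of x² - 8y² = 1.
  Expand √8 as a continued fraction. a₀ = ⌊√8⌋ = 2; iterate m_{k+1} = d_k·a_k − m_k, d_{k+1} = (8 − m_{k+1}²)/d_k, a_{k+1} = ⌊(a₀ + m_{k+1})/d_{k+1}⌋ (starting m₀ = 0, d₀ = 1), with convergents p_k = a_k·p_{k-1} + p_{k-2}, q_k = a_k·q_{k-1} + q_{k-2} (p₋₁ = 1, q₋₁ = 0):
  k = 0: a₀ = 2; p₀/q₀ = 2/1; p₀² − 8·q₀² = 4 − 8 = -4.
  k = 1: m = 2, d = 4, a = ⌊(2 + 2)/4⌋ = 1; p/q = (1·2 + 1)/(1·1 + 0) = 3/1; p² − 8·q² = 9 − 8 = 1.
  The first convergent with p² − 8·q² = 1 gives the fundamental solution (x₁, y₁) = (3, 1).
Step 2: Apply the recurrence (x_{n+1}, y_{n+1}) = (x₁x_n + 8y₁y_n, x₁y_n + y₁x_n) repeatedly.
  From (x_1, y_1) = (3, 1): x_2 = 3·3 + 8·1·1 = 17; y_2 = 3·1 + 1·3 = 6.
  From (x_2, y_2) = (17, 6): x_3 = 3·17 + 8·1·6 = 99; y_3 = 3·6 + 1·17 = 35.
  From (x_3, y_3) = (99, 35): x_4 = 3·99 + 8·1·35 = 577; y_4 = 3·35 + 1·99 = 204.
  From (x_4, y_4) = (577, 204): x_5 = 3·577 + 8·1·204 = 3363; y_5 = 3·204 + 1·577 = 1189.
  From (x_5, y_5) = (3363, 1189): x_6 = 3·3363 + 8·1·1189 = 19601; y_6 = 3·1189 + 1·3363 = 6930.
  From (x_6, y_6) = (19601, 6930): x_7 = 3·19601 + 8·1·6930 = 114243; y_7 = 3·6930 + 1·19601 = 40391.
Step 3: Verify x_7² - 8·y_7² = 13051463049 - 13051463048 = 1 (should be 1). ✓

(x_1, y_1) = (3, 1); (x_7, y_7) = (114243, 40391).


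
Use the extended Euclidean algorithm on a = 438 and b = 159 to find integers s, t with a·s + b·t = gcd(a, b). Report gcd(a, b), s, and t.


Euclidean algorithm on (438, 159) — divide until remainder is 0:
  438 = 2 · 159 + 120
  159 = 1 · 120 + 39
  120 = 3 · 39 + 3
  39 = 13 · 3 + 0
gcd(438, 159) = 3.
Track Bezout coefficients alongside the remainders: start with r₀ = 438 = a·1 + b·0 (s = 1, t = 0) and r₁ = 159 = a·0 + b·1 (s = 0, t = 1); each new remainder r_{k+1} = r_{k-1} − q_k·r_k inherits s_{k+1} = s_{k-1} − q_k·s_k, t_{k+1} = t_{k-1} − q_k·t_k, so r_k = a·s_k + b·t_k at every step:
  q = 2: r = 120, s = 1 − 2·0 = 1, t = 0 − 2·1 = -2  (check: 438·1 + 159·(-2) = 120)
  q = 1: r = 39, s = 0 − 1·1 = -1, t = 1 − 1·(-2) = 3  (check: 438·(-1) + 159·3 = 39)
  q = 3: r = 3, s = 1 − 3·(-1) = 4, t = -2 − 3·3 = -11  (check: 438·4 + 159·(-11) = 3)
The row with r = 3 (the gcd) gives the Bezout coefficients s = 4, t = -11.
Result: 438 · (4) + 159 · (-11) = 3.

gcd(438, 159) = 3; s = 4, t = -11 (check: 438·4 + 159·(-11) = 3).


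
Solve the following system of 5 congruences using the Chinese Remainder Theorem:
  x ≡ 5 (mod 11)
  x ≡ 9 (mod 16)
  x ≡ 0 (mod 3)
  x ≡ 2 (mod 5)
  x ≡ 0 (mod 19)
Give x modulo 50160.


Product of moduli M = 11 · 16 · 3 · 5 · 19 = 50160.
Merge one congruence at a time:
  Start: x ≡ 5 (mod 11).
  Combine with x ≡ 9 (mod 16); new modulus lcm = 176.
    Write x = 5 + 11·t and substitute into x ≡ 9 (mod 16): 11·t ≡ 9 − 5 = 4 (mod 16).
    The inverse of 11 mod 16 is 3 (since 11·3 = 33 = 2·16 + 1), so t ≡ 3·4 = 12 ≡ 12 (mod 16).
    Then x = 5 + 11·12 = 137, valid modulo lcm(11, 16) = 176: x ≡ 137 (mod 176).
  Combine with x ≡ 0 (mod 3); new modulus lcm = 528.
    Write x = 137 + 176·t and substitute into x ≡ 0 (mod 3): 176·t ≡ 0 − 137 = -137 (mod 3).
    Reduce coefficients mod 3: 2·t ≡ 1 (mod 3).
    The inverse of 2 mod 3 is 2 (since 2·2 = 4 = 1·3 + 1), so t ≡ 2·1 = 2 ≡ 2 (mod 3).
    Then x = 137 + 176·2 = 489, valid modulo lcm(176, 3) = 528: x ≡ 489 (mod 528).
  Combine with x ≡ 2 (mod 5); new modulus lcm = 2640.
    Write x = 489 + 528·t and substitute into x ≡ 2 (mod 5): 528·t ≡ 2 − 489 = -487 (mod 5).
    Reduce coefficients mod 5: 3·t ≡ 3 (mod 5).
    The inverse of 3 mod 5 is 2 (since 3·2 = 6 = 1·5 + 1), so t ≡ 2·3 = 6 ≡ 1 (mod 5).
    Then x = 489 + 528·1 = 1017, valid modulo lcm(528, 5) = 2640: x ≡ 1017 (mod 2640).
  Combine with x ≡ 0 (mod 19); new modulus lcm = 50160.
    Write x = 1017 + 2640·t and substitute into x ≡ 0 (mod 19): 2640·t ≡ 0 − 1017 = -1017 (mod 19).
    Reduce coefficients mod 19: 18·t ≡ 9 (mod 19).
    The inverse of 18 mod 19 is 18 (since 18·18 = 324 = 17·19 + 1), so t ≡ 18·9 = 162 ≡ 10 (mod 19).
    Then x = 1017 + 2640·10 = 27417, valid modulo lcm(2640, 19) = 50160: x ≡ 27417 (mod 50160).
Verify against each original: 27417 mod 11 = 5, 27417 mod 16 = 9, 27417 mod 3 = 0, 27417 mod 5 = 2, 27417 mod 19 = 0.

x ≡ 27417 (mod 50160).


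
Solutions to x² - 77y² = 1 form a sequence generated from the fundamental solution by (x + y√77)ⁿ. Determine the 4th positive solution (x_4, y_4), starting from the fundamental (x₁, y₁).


Step 1: Find the fundamental solution (x₁, y₁) of x² - 77y² = 1.
  Expand √77 as a continued fraction. a₀ = ⌊√77⌋ = 8; iterate m_{k+1} = d_k·a_k − m_k, d_{k+1} = (77 − m_{k+1}²)/d_k, a_{k+1} = ⌊(a₀ + m_{k+1})/d_{k+1}⌋ (starting m₀ = 0, d₀ = 1), with convergents p_k = a_k·p_{k-1} + p_{k-2}, q_k = a_k·q_{k-1} + q_{k-2} (p₋₁ = 1, q₋₁ = 0):
  k = 0: a₀ = 8; p₀/q₀ = 8/1; p₀² − 77·q₀² = 64 − 77 = -13.
  k = 1: m = 8, d = 13, a = ⌊(8 + 8)/13⌋ = 1; p/q = (1·8 + 1)/(1·1 + 0) = 9/1; p² − 77·q² = 81 − 77 = 4.
  k = 2: m = 5, d = 4, a = ⌊(8 + 5)/4⌋ = 3; p/q = (3·9 + 8)/(3·1 + 1) = 35/4; p² − 77·q² = 1225 − 1232 = -7.
  k = 3: m = 7, d = 7, a = ⌊(8 + 7)/7⌋ = 2; p/q = (2·35 + 9)/(2·4 + 1) = 79/9; p² − 77·q² = 6241 − 6237 = 4.
  k = 4: m = 7, d = 4, a = ⌊(8 + 7)/4⌋ = 3; p/q = (3·79 + 35)/(3·9 + 4) = 272/31; p² − 77·q² = 73984 − 73997 = -13.
  k = 5: m = 5, d = 13, a = ⌊(8 + 5)/13⌋ = 1; p/q = (1·272 + 79)/(1·31 + 9) = 351/40; p² − 77·q² = 123201 − 123200 = 1.
  The first convergent with p² − 77·q² = 1 gives the fundamental solution (x₁, y₁) = (351, 40).
Step 2: Apply the recurrence (x_{n+1}, y_{n+1}) = (x₁x_n + 77y₁y_n, x₁y_n + y₁x_n) repeatedly.
  From (x_1, y_1) = (351, 40): x_2 = 351·351 + 77·40·40 = 246401; y_2 = 351·40 + 40·351 = 28080.
  From (x_2, y_2) = (246401, 28080): x_3 = 351·246401 + 77·40·28080 = 172973151; y_3 = 351·28080 + 40·246401 = 19712120.
  From (x_3, y_3) = (172973151, 19712120): x_4 = 351·172973151 + 77·40·19712120 = 121426905601; y_4 = 351·19712120 + 40·172973151 = 13837880160.
Step 3: Verify x_4² - 77·y_4² = 14744493403834165171201 - 14744493403834165171200 = 1 (should be 1). ✓

(x_1, y_1) = (351, 40); (x_4, y_4) = (121426905601, 13837880160).


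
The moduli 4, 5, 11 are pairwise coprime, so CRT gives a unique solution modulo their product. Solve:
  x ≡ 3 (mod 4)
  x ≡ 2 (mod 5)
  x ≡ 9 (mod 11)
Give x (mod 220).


Moduli 4, 5, 11 are pairwise coprime; by CRT there is a unique solution modulo M = 4 · 5 · 11 = 220.
Solve pairwise, accumulating the modulus:
  Start with x ≡ 3 (mod 4).
  Combine with x ≡ 2 (mod 5): since gcd(4, 5) = 1, we get a unique residue mod 20.
    Write x = 3 + 4·t and substitute into x ≡ 2 (mod 5): 4·t ≡ 2 − 3 = -1 (mod 5).
    Reduce coefficients mod 5: 4·t ≡ 4 (mod 5).
    The inverse of 4 mod 5 is 4 (since 4·4 = 16 = 3·5 + 1), so t ≡ 4·4 = 16 ≡ 1 (mod 5).
    Then x = 3 + 4·1 = 7, valid modulo lcm(4, 5) = 20: x ≡ 7 (mod 20).
  Combine with x ≡ 9 (mod 11): since gcd(20, 11) = 1, we get a unique residue mod 220.
    Write x = 7 + 20·t and substitute into x ≡ 9 (mod 11): 20·t ≡ 9 − 7 = 2 (mod 11).
    Reduce coefficients mod 11: 9·t ≡ 2 (mod 11).
    The inverse of 9 mod 11 is 5 (since 9·5 = 45 = 4·11 + 1), so t ≡ 5·2 = 10 ≡ 10 (mod 11).
    Then x = 7 + 20·10 = 207, valid modulo lcm(20, 11) = 220: x ≡ 207 (mod 220).
Verify: 207 mod 4 = 3 ✓, 207 mod 5 = 2 ✓, 207 mod 11 = 9 ✓.

x ≡ 207 (mod 220).


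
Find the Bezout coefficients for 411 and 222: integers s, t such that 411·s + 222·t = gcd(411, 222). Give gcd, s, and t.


Euclidean algorithm on (411, 222) — divide until remainder is 0:
  411 = 1 · 222 + 189
  222 = 1 · 189 + 33
  189 = 5 · 33 + 24
  33 = 1 · 24 + 9
  24 = 2 · 9 + 6
  9 = 1 · 6 + 3
  6 = 2 · 3 + 0
gcd(411, 222) = 3.
Track Bezout coefficients alongside the remainders: start with r₀ = 411 = a·1 + b·0 (s = 1, t = 0) and r₁ = 222 = a·0 + b·1 (s = 0, t = 1); each new remainder r_{k+1} = r_{k-1} − q_k·r_k inherits s_{k+1} = s_{k-1} − q_k·s_k, t_{k+1} = t_{k-1} − q_k·t_k, so r_k = a·s_k + b·t_k at every step:
  q = 1: r = 189, s = 1 − 1·0 = 1, t = 0 − 1·1 = -1  (check: 411·1 + 222·(-1) = 189)
  q = 1: r = 33, s = 0 − 1·1 = -1, t = 1 − 1·(-1) = 2  (check: 411·(-1) + 222·2 = 33)
  q = 5: r = 24, s = 1 − 5·(-1) = 6, t = -1 − 5·2 = -11  (check: 411·6 + 222·(-11) = 24)
  q = 1: r = 9, s = -1 − 1·6 = -7, t = 2 − 1·(-11) = 13  (check: 411·(-7) + 222·13 = 9)
  q = 2: r = 6, s = 6 − 2·(-7) = 20, t = -11 − 2·13 = -37  (check: 411·20 + 222·(-37) = 6)
  q = 1: r = 3, s = -7 − 1·20 = -27, t = 13 − 1·(-37) = 50  (check: 411·(-27) + 222·50 = 3)
The row with r = 3 (the gcd) gives the Bezout coefficients s = -27, t = 50.
Result: 411 · (-27) + 222 · (50) = 3.

gcd(411, 222) = 3; s = -27, t = 50 (check: 411·(-27) + 222·50 = 3).


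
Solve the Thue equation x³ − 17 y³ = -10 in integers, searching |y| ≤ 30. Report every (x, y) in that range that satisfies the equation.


The equation is x³ - 17y³ = -10. For fixed y, x³ = 17·y³ − 10, so a solution requires the RHS to be a perfect cube.
Strategy: iterate y from -30 to 30, compute RHS = 17·y³ − 10, and check whether it is a (positive or negative) perfect cube.
Check small values of y:
  y = 0: RHS = -10 is not a perfect cube.
  y = 1: RHS = 7 is not a perfect cube.
  y = -1: RHS = -27 = (-3)³ ⇒ x = -3 works.
  y = 2: RHS = 126 is not a perfect cube.
  y = -2: RHS = -146 is not a perfect cube.
  y = 3: RHS = 449 is not a perfect cube.
  y = -3: RHS = -469 is not a perfect cube.
Continuing the search up to |y| = 30 finds no further solutions beyond those listed.
Collected solutions: (-3, -1).

Solutions (with |y| ≤ 30): (-3, -1).


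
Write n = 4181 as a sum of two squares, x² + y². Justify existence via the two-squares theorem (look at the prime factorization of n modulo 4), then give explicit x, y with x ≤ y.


Step 1: Factor n = 4181 = 37 · 113.
Step 2: Check the mod-4 condition on each prime factor: 37 ≡ 1 (mod 4), exponent 1; 113 ≡ 1 (mod 4), exponent 1.
All primes ≡ 3 (mod 4) appear to even exponent (or don't appear), so by the two-squares theorem n IS expressible as a sum of two squares.
Step 3: Build a representation. Here n = 37 · 113 is a product of primes ≡ 1 (mod 4). Each prime p ≡ 1 (mod 4) is itself a sum of two squares; find a² by testing p − a² for a perfect square:
  37: 37 − 1² = 36 = 6² ⇒ 37 = 1² + 6².
  113: 113 − 1² = 112, 113 − 2² = 109, 113 − 3² = 104, 113 − 4² = 97, 113 − 5² = 88, 113 − 6² = 77, 113 − 7² = 64 = 8² ⇒ 113 = 7² + 8².
  Combine using the Brahmagupta–Fibonacci identity (a² + b²)(c² + d²) = (ac − bd)² + (ad + bc)² = (ac + bd)² + (ad − bc)²:
  37 · 113 = 4181: from (1² + 6²)(7² + 8²), take (1·7 − 6·8, 1·8 + 6·7) = (7 − 48, 8 + 42) = (-41, 50); dropping signs (only squares matter) gives (41, 50); check 41² + 50² = 1681 + 2500 = 4181 ✓.
Step 4: Order so x ≤ y and verify: 41² + 50² = 1681 + 2500 = 4181 = n. ✓

n = 4181 = 41² + 50² (one valid representation with x ≤ y).


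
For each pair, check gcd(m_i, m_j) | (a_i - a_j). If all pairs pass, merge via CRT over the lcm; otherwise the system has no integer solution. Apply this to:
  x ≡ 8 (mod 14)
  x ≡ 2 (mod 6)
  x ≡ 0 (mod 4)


Moduli 14, 6, 4 are not pairwise coprime, so CRT works modulo lcm(m_i) when all pairwise compatibility conditions hold.
Pairwise compatibility: gcd(m_i, m_j) must divide a_i - a_j for every pair.
Merge one congruence at a time:
  Start: x ≡ 8 (mod 14).
  Combine with x ≡ 2 (mod 6): gcd(14, 6) = 2; 2 - 8 = -6, which IS divisible by 2, so compatible.
    Write x = 8 + 14·t and substitute into x ≡ 2 (mod 6): 14·t ≡ 2 − 8 = -6 (mod 6).
    Divide the congruence (and modulus) by g = 2: 7·t ≡ -3 (mod 3).
    Reduce coefficients mod 3: 1·t ≡ 0 (mod 3).
    So t ≡ 0 (mod 3).
    Then x = 8 + 14·0 = 8, valid modulo lcm(14, 6) = 42: x ≡ 8 (mod 42).
  Combine with x ≡ 0 (mod 4): gcd(42, 4) = 2; 0 - 8 = -8, which IS divisible by 2, so compatible.
    Write x = 8 + 42·t and substitute into x ≡ 0 (mod 4): 42·t ≡ 0 − 8 = -8 (mod 4).
    Divide the congruence (and modulus) by g = 2: 21·t ≡ -4 (mod 2).
    Reduce coefficients mod 2: 1·t ≡ 0 (mod 2).
    So t ≡ 0 (mod 2).
    Then x = 8 + 42·0 = 8, valid modulo lcm(42, 4) = 84: x ≡ 8 (mod 84).
Verify: 8 mod 14 = 8, 8 mod 6 = 2, 8 mod 4 = 0.

x ≡ 8 (mod 84).


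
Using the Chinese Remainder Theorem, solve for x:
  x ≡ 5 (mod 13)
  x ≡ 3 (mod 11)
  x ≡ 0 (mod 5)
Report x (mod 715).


Moduli 13, 11, 5 are pairwise coprime; by CRT there is a unique solution modulo M = 13 · 11 · 5 = 715.
Solve pairwise, accumulating the modulus:
  Start with x ≡ 5 (mod 13).
  Combine with x ≡ 3 (mod 11): since gcd(13, 11) = 1, we get a unique residue mod 143.
    Write x = 5 + 13·t and substitute into x ≡ 3 (mod 11): 13·t ≡ 3 − 5 = -2 (mod 11).
    Reduce coefficients mod 11: 2·t ≡ 9 (mod 11).
    The inverse of 2 mod 11 is 6 (since 2·6 = 12 = 1·11 + 1), so t ≡ 6·9 = 54 ≡ 10 (mod 11).
    Then x = 5 + 13·10 = 135, valid modulo lcm(13, 11) = 143: x ≡ 135 (mod 143).
  Combine with x ≡ 0 (mod 5): since gcd(143, 5) = 1, we get a unique residue mod 715.
    Write x = 135 + 143·t and substitute into x ≡ 0 (mod 5): 143·t ≡ 0 − 135 = -135 (mod 5).
    Reduce coefficients mod 5: 3·t ≡ 0 (mod 5).
    The inverse of 3 mod 5 is 2 (since 3·2 = 6 = 1·5 + 1), so t ≡ 2·0 = 0 ≡ 0 (mod 5).
    Then x = 135 + 143·0 = 135, valid modulo lcm(143, 5) = 715: x ≡ 135 (mod 715).
Verify: 135 mod 13 = 5 ✓, 135 mod 11 = 3 ✓, 135 mod 5 = 0 ✓.

x ≡ 135 (mod 715).


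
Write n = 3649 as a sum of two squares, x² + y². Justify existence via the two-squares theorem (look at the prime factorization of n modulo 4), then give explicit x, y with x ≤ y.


Step 1: Factor n = 3649 = 41 · 89.
Step 2: Check the mod-4 condition on each prime factor: 41 ≡ 1 (mod 4), exponent 1; 89 ≡ 1 (mod 4), exponent 1.
All primes ≡ 3 (mod 4) appear to even exponent (or don't appear), so by the two-squares theorem n IS expressible as a sum of two squares.
Step 3: Build a representation. Here n = 41 · 89 is a product of primes ≡ 1 (mod 4). Each prime p ≡ 1 (mod 4) is itself a sum of two squares; find a² by testing p − a² for a perfect square:
  41: 41 − 1² = 40, 41 − 2² = 37, 41 − 3² = 32, 41 − 4² = 25 = 5² ⇒ 41 = 4² + 5².
  89: 89 − 1² = 88, 89 − 2² = 85, 89 − 3² = 80, 89 − 4² = 73, 89 − 5² = 64 = 8² ⇒ 89 = 5² + 8².
  Combine using the Brahmagupta–Fibonacci identity (a² + b²)(c² + d²) = (ac − bd)² + (ad + bc)² = (ac + bd)² + (ad − bc)²:
  41 · 89 = 3649: from (4² + 5²)(5² + 8²), take (4·5 − 5·8, 4·8 + 5·5) = (20 − 40, 32 + 25) = (-20, 57); dropping signs (only squares matter) gives (20, 57); check 20² + 57² = 400 + 3249 = 3649 ✓.
Step 4: Order so x ≤ y and verify: 20² + 57² = 400 + 3249 = 3649 = n. ✓

n = 3649 = 20² + 57² (one valid representation with x ≤ y).


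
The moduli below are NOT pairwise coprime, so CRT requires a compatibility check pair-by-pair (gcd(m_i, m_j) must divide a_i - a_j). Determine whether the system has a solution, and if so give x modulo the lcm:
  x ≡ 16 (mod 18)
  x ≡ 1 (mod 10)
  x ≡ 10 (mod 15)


Moduli 18, 10, 15 are not pairwise coprime, so CRT works modulo lcm(m_i) when all pairwise compatibility conditions hold.
Pairwise compatibility: gcd(m_i, m_j) must divide a_i - a_j for every pair.
Merge one congruence at a time:
  Start: x ≡ 16 (mod 18).
  Combine with x ≡ 1 (mod 10): gcd(18, 10) = 2, and 1 - 16 = -15 is NOT divisible by 2.
    ⇒ system is inconsistent (no integer solution).

No solution (the system is inconsistent).


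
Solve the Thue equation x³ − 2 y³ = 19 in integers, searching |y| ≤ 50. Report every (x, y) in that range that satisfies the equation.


The equation is x³ - 2y³ = 19. For fixed y, x³ = 2·y³ + 19, so a solution requires the RHS to be a perfect cube.
Strategy: iterate y from -50 to 50, compute RHS = 2·y³ + 19, and check whether it is a (positive or negative) perfect cube.
Check small values of y:
  y = 0: RHS = 19 is not a perfect cube.
  y = 1: RHS = 21 is not a perfect cube.
  y = -1: RHS = 17 is not a perfect cube.
  y = 2: RHS = 35 is not a perfect cube.
  y = -2: RHS = 3 is not a perfect cube.
  y = 3: RHS = 73 is not a perfect cube.
  y = -3: RHS = -35 is not a perfect cube.
Continuing the search up to |y| = 50 finds no solutions either.
No (x, y) in the scanned range satisfies the equation.

No integer solutions with |y| ≤ 50.


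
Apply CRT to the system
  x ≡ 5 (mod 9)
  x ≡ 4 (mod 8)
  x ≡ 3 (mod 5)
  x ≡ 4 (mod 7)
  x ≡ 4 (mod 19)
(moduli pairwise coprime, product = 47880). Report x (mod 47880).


Product of moduli M = 9 · 8 · 5 · 7 · 19 = 47880.
Merge one congruence at a time:
  Start: x ≡ 5 (mod 9).
  Combine with x ≡ 4 (mod 8); new modulus lcm = 72.
    Write x = 5 + 9·t and substitute into x ≡ 4 (mod 8): 9·t ≡ 4 − 5 = -1 (mod 8).
    Reduce coefficients mod 8: 1·t ≡ 7 (mod 8).
    So t ≡ 7 (mod 8).
    Then x = 5 + 9·7 = 68, valid modulo lcm(9, 8) = 72: x ≡ 68 (mod 72).
  Combine with x ≡ 3 (mod 5); new modulus lcm = 360.
    Write x = 68 + 72·t and substitute into x ≡ 3 (mod 5): 72·t ≡ 3 − 68 = -65 (mod 5).
    Reduce coefficients mod 5: 2·t ≡ 0 (mod 5).
    The inverse of 2 mod 5 is 3 (since 2·3 = 6 = 1·5 + 1), so t ≡ 3·0 = 0 ≡ 0 (mod 5).
    Then x = 68 + 72·0 = 68, valid modulo lcm(72, 5) = 360: x ≡ 68 (mod 360).
  Combine with x ≡ 4 (mod 7); new modulus lcm = 2520.
    Write x = 68 + 360·t and substitute into x ≡ 4 (mod 7): 360·t ≡ 4 − 68 = -64 (mod 7).
    Reduce coefficients mod 7: 3·t ≡ 6 (mod 7).
    The inverse of 3 mod 7 is 5 (since 3·5 = 15 = 2·7 + 1), so t ≡ 5·6 = 30 ≡ 2 (mod 7).
    Then x = 68 + 360·2 = 788, valid modulo lcm(360, 7) = 2520: x ≡ 788 (mod 2520).
  Combine with x ≡ 4 (mod 19); new modulus lcm = 47880.
    Write x = 788 + 2520·t and substitute into x ≡ 4 (mod 19): 2520·t ≡ 4 − 788 = -784 (mod 19).
    Reduce coefficients mod 19: 12·t ≡ 14 (mod 19).
    The inverse of 12 mod 19 is 8 (since 12·8 = 96 = 5·19 + 1), so t ≡ 8·14 = 112 ≡ 17 (mod 19).
    Then x = 788 + 2520·17 = 43628, valid modulo lcm(2520, 19) = 47880: x ≡ 43628 (mod 47880).
Verify against each original: 43628 mod 9 = 5, 43628 mod 8 = 4, 43628 mod 5 = 3, 43628 mod 7 = 4, 43628 mod 19 = 4.

x ≡ 43628 (mod 47880).


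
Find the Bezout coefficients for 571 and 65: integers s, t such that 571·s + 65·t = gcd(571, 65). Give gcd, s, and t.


Euclidean algorithm on (571, 65) — divide until remainder is 0:
  571 = 8 · 65 + 51
  65 = 1 · 51 + 14
  51 = 3 · 14 + 9
  14 = 1 · 9 + 5
  9 = 1 · 5 + 4
  5 = 1 · 4 + 1
  4 = 4 · 1 + 0
gcd(571, 65) = 1.
Track Bezout coefficients alongside the remainders: start with r₀ = 571 = a·1 + b·0 (s = 1, t = 0) and r₁ = 65 = a·0 + b·1 (s = 0, t = 1); each new remainder r_{k+1} = r_{k-1} − q_k·r_k inherits s_{k+1} = s_{k-1} − q_k·s_k, t_{k+1} = t_{k-1} − q_k·t_k, so r_k = a·s_k + b·t_k at every step:
  q = 8: r = 51, s = 1 − 8·0 = 1, t = 0 − 8·1 = -8  (check: 571·1 + 65·(-8) = 51)
  q = 1: r = 14, s = 0 − 1·1 = -1, t = 1 − 1·(-8) = 9  (check: 571·(-1) + 65·9 = 14)
  q = 3: r = 9, s = 1 − 3·(-1) = 4, t = -8 − 3·9 = -35  (check: 571·4 + 65·(-35) = 9)
  q = 1: r = 5, s = -1 − 1·4 = -5, t = 9 − 1·(-35) = 44  (check: 571·(-5) + 65·44 = 5)
  q = 1: r = 4, s = 4 − 1·(-5) = 9, t = -35 − 1·44 = -79  (check: 571·9 + 65·(-79) = 4)
  q = 1: r = 1, s = -5 − 1·9 = -14, t = 44 − 1·(-79) = 123  (check: 571·(-14) + 65·123 = 1)
The row with r = 1 (the gcd) gives the Bezout coefficients s = -14, t = 123.
Result: 571 · (-14) + 65 · (123) = 1.

gcd(571, 65) = 1; s = -14, t = 123 (check: 571·(-14) + 65·123 = 1).


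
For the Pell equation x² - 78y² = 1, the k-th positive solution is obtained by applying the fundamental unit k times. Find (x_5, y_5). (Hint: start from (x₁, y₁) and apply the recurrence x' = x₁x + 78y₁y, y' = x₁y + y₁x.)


Step 1: Find the fundamental solution (x₁, y₁) of x² - 78y² = 1.
  Expand √78 as a continued fraction. a₀ = ⌊√78⌋ = 8; iterate m_{k+1} = d_k·a_k − m_k, d_{k+1} = (78 − m_{k+1}²)/d_k, a_{k+1} = ⌊(a₀ + m_{k+1})/d_{k+1}⌋ (starting m₀ = 0, d₀ = 1), with convergents p_k = a_k·p_{k-1} + p_{k-2}, q_k = a_k·q_{k-1} + q_{k-2} (p₋₁ = 1, q₋₁ = 0):
  k = 0: a₀ = 8; p₀/q₀ = 8/1; p₀² − 78·q₀² = 64 − 78 = -14.
  k = 1: m = 8, d = 14, a = ⌊(8 + 8)/14⌋ = 1; p/q = (1·8 + 1)/(1·1 + 0) = 9/1; p² − 78·q² = 81 − 78 = 3.
  k = 2: m = 6, d = 3, a = ⌊(8 + 6)/3⌋ = 4; p/q = (4·9 + 8)/(4·1 + 1) = 44/5; p² − 78·q² = 1936 − 1950 = -14.
  k = 3: m = 6, d = 14, a = ⌊(8 + 6)/14⌋ = 1; p/q = (1·44 + 9)/(1·5 + 1) = 53/6; p² − 78·q² = 2809 − 2808 = 1.
  The first convergent with p² − 78·q² = 1 gives the fundamental solution (x₁, y₁) = (53, 6).
Step 2: Apply the recurrence (x_{n+1}, y_{n+1}) = (x₁x_n + 78y₁y_n, x₁y_n + y₁x_n) repeatedly.
  From (x_1, y_1) = (53, 6): x_2 = 53·53 + 78·6·6 = 5617; y_2 = 53·6 + 6·53 = 636.
  From (x_2, y_2) = (5617, 636): x_3 = 53·5617 + 78·6·636 = 595349; y_3 = 53·636 + 6·5617 = 67410.
  From (x_3, y_3) = (595349, 67410): x_4 = 53·595349 + 78·6·67410 = 63101377; y_4 = 53·67410 + 6·595349 = 7144824.
  From (x_4, y_4) = (63101377, 7144824): x_5 = 53·63101377 + 78·6·7144824 = 6688150613; y_5 = 53·7144824 + 6·63101377 = 757283934.
Step 3: Verify x_5² - 78·y_5² = 44731358622172275769 - 44731358622172275768 = 1 (should be 1). ✓

(x_1, y_1) = (53, 6); (x_5, y_5) = (6688150613, 757283934).


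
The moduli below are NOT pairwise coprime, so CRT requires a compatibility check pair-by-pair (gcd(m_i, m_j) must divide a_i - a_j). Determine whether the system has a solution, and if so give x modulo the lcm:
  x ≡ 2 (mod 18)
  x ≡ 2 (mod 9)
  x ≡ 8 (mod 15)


Moduli 18, 9, 15 are not pairwise coprime, so CRT works modulo lcm(m_i) when all pairwise compatibility conditions hold.
Pairwise compatibility: gcd(m_i, m_j) must divide a_i - a_j for every pair.
Merge one congruence at a time:
  Start: x ≡ 2 (mod 18).
  Combine with x ≡ 2 (mod 9): gcd(18, 9) = 9; 2 - 2 = 0, which IS divisible by 9, so compatible.
    Write x = 2 + 18·t and substitute into x ≡ 2 (mod 9): 18·t ≡ 2 − 2 = 0 (mod 9).
    Divide the congruence (and modulus) by g = 9: 2·t ≡ 0 (mod 1).
    Modulo 1 every t works; take t = 0.
    Then x = 2 + 18·0 = 2, valid modulo lcm(18, 9) = 18: x ≡ 2 (mod 18).
  Combine with x ≡ 8 (mod 15): gcd(18, 15) = 3; 8 - 2 = 6, which IS divisible by 3, so compatible.
    Write x = 2 + 18·t and substitute into x ≡ 8 (mod 15): 18·t ≡ 8 − 2 = 6 (mod 15).
    Divide the congruence (and modulus) by g = 3: 6·t ≡ 2 (mod 5).
    Reduce coefficients mod 5: 1·t ≡ 2 (mod 5).
    So t ≡ 2 (mod 5).
    Then x = 2 + 18·2 = 38, valid modulo lcm(18, 15) = 90: x ≡ 38 (mod 90).
Verify: 38 mod 18 = 2, 38 mod 9 = 2, 38 mod 15 = 8.

x ≡ 38 (mod 90).


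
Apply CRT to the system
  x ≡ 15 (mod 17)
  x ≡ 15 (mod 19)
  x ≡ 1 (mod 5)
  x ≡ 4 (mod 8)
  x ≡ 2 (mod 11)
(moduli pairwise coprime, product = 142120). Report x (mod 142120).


Product of moduli M = 17 · 19 · 5 · 8 · 11 = 142120.
Merge one congruence at a time:
  Start: x ≡ 15 (mod 17).
  Combine with x ≡ 15 (mod 19); new modulus lcm = 323.
    Write x = 15 + 17·t and substitute into x ≡ 15 (mod 19): 17·t ≡ 15 − 15 = 0 (mod 19).
    The inverse of 17 mod 19 is 9 (since 17·9 = 153 = 8·19 + 1), so t ≡ 9·0 = 0 ≡ 0 (mod 19).
    Then x = 15 + 17·0 = 15, valid modulo lcm(17, 19) = 323: x ≡ 15 (mod 323).
  Combine with x ≡ 1 (mod 5); new modulus lcm = 1615.
    Write x = 15 + 323·t and substitute into x ≡ 1 (mod 5): 323·t ≡ 1 − 15 = -14 (mod 5).
    Reduce coefficients mod 5: 3·t ≡ 1 (mod 5).
    The inverse of 3 mod 5 is 2 (since 3·2 = 6 = 1·5 + 1), so t ≡ 2·1 = 2 ≡ 2 (mod 5).
    Then x = 15 + 323·2 = 661, valid modulo lcm(323, 5) = 1615: x ≡ 661 (mod 1615).
  Combine with x ≡ 4 (mod 8); new modulus lcm = 12920.
    Write x = 661 + 1615·t and substitute into x ≡ 4 (mod 8): 1615·t ≡ 4 − 661 = -657 (mod 8).
    Reduce coefficients mod 8: 7·t ≡ 7 (mod 8).
    The inverse of 7 mod 8 is 7 (since 7·7 = 49 = 6·8 + 1), so t ≡ 7·7 = 49 ≡ 1 (mod 8).
    Then x = 661 + 1615·1 = 2276, valid modulo lcm(1615, 8) = 12920: x ≡ 2276 (mod 12920).
  Combine with x ≡ 2 (mod 11); new modulus lcm = 142120.
    Write x = 2276 + 12920·t and substitute into x ≡ 2 (mod 11): 12920·t ≡ 2 − 2276 = -2274 (mod 11).
    Reduce coefficients mod 11: 6·t ≡ 3 (mod 11).
    The inverse of 6 mod 11 is 2 (since 6·2 = 12 = 1·11 + 1), so t ≡ 2·3 = 6 ≡ 6 (mod 11).
    Then x = 2276 + 12920·6 = 79796, valid modulo lcm(12920, 11) = 142120: x ≡ 79796 (mod 142120).
Verify against each original: 79796 mod 17 = 15, 79796 mod 19 = 15, 79796 mod 5 = 1, 79796 mod 8 = 4, 79796 mod 11 = 2.

x ≡ 79796 (mod 142120).


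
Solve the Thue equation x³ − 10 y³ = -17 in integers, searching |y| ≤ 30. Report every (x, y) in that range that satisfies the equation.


The equation is x³ - 10y³ = -17. For fixed y, x³ = 10·y³ − 17, so a solution requires the RHS to be a perfect cube.
Strategy: iterate y from -30 to 30, compute RHS = 10·y³ − 17, and check whether it is a (positive or negative) perfect cube.
Check small values of y:
  y = 0: RHS = -17 is not a perfect cube.
  y = 1: RHS = -7 is not a perfect cube.
  y = -1: RHS = -27 = (-3)³ ⇒ x = -3 works.
  y = 2: RHS = 63 is not a perfect cube.
  y = -2: RHS = -97 is not a perfect cube.
  y = 3: RHS = 253 is not a perfect cube.
  y = -3: RHS = -287 is not a perfect cube.
Continuing the search up to |y| = 30 finds no further solutions beyond those listed.
Collected solutions: (-3, -1).

Solutions (with |y| ≤ 30): (-3, -1).


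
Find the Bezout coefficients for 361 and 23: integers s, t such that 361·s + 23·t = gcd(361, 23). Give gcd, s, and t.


Euclidean algorithm on (361, 23) — divide until remainder is 0:
  361 = 15 · 23 + 16
  23 = 1 · 16 + 7
  16 = 2 · 7 + 2
  7 = 3 · 2 + 1
  2 = 2 · 1 + 0
gcd(361, 23) = 1.
Track Bezout coefficients alongside the remainders: start with r₀ = 361 = a·1 + b·0 (s = 1, t = 0) and r₁ = 23 = a·0 + b·1 (s = 0, t = 1); each new remainder r_{k+1} = r_{k-1} − q_k·r_k inherits s_{k+1} = s_{k-1} − q_k·s_k, t_{k+1} = t_{k-1} − q_k·t_k, so r_k = a·s_k + b·t_k at every step:
  q = 15: r = 16, s = 1 − 15·0 = 1, t = 0 − 15·1 = -15  (check: 361·1 + 23·(-15) = 16)
  q = 1: r = 7, s = 0 − 1·1 = -1, t = 1 − 1·(-15) = 16  (check: 361·(-1) + 23·16 = 7)
  q = 2: r = 2, s = 1 − 2·(-1) = 3, t = -15 − 2·16 = -47  (check: 361·3 + 23·(-47) = 2)
  q = 3: r = 1, s = -1 − 3·3 = -10, t = 16 − 3·(-47) = 157  (check: 361·(-10) + 23·157 = 1)
The row with r = 1 (the gcd) gives the Bezout coefficients s = -10, t = 157.
Result: 361 · (-10) + 23 · (157) = 1.

gcd(361, 23) = 1; s = -10, t = 157 (check: 361·(-10) + 23·157 = 1).


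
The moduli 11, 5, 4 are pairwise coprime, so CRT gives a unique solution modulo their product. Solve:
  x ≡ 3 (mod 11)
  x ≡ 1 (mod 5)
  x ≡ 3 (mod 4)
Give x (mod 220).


Moduli 11, 5, 4 are pairwise coprime; by CRT there is a unique solution modulo M = 11 · 5 · 4 = 220.
Solve pairwise, accumulating the modulus:
  Start with x ≡ 3 (mod 11).
  Combine with x ≡ 1 (mod 5): since gcd(11, 5) = 1, we get a unique residue mod 55.
    Write x = 3 + 11·t and substitute into x ≡ 1 (mod 5): 11·t ≡ 1 − 3 = -2 (mod 5).
    Reduce coefficients mod 5: 1·t ≡ 3 (mod 5).
    So t ≡ 3 (mod 5).
    Then x = 3 + 11·3 = 36, valid modulo lcm(11, 5) = 55: x ≡ 36 (mod 55).
  Combine with x ≡ 3 (mod 4): since gcd(55, 4) = 1, we get a unique residue mod 220.
    Write x = 36 + 55·t and substitute into x ≡ 3 (mod 4): 55·t ≡ 3 − 36 = -33 (mod 4).
    Reduce coefficients mod 4: 3·t ≡ 3 (mod 4).
    The inverse of 3 mod 4 is 3 (since 3·3 = 9 = 2·4 + 1), so t ≡ 3·3 = 9 ≡ 1 (mod 4).
    Then x = 36 + 55·1 = 91, valid modulo lcm(55, 4) = 220: x ≡ 91 (mod 220).
Verify: 91 mod 11 = 3 ✓, 91 mod 5 = 1 ✓, 91 mod 4 = 3 ✓.

x ≡ 91 (mod 220).


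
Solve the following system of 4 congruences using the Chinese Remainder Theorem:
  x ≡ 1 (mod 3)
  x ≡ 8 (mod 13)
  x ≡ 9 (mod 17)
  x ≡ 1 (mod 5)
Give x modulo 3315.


Product of moduli M = 3 · 13 · 17 · 5 = 3315.
Merge one congruence at a time:
  Start: x ≡ 1 (mod 3).
  Combine with x ≡ 8 (mod 13); new modulus lcm = 39.
    Write x = 1 + 3·t and substitute into x ≡ 8 (mod 13): 3·t ≡ 8 − 1 = 7 (mod 13).
    The inverse of 3 mod 13 is 9 (since 3·9 = 27 = 2·13 + 1), so t ≡ 9·7 = 63 ≡ 11 (mod 13).
    Then x = 1 + 3·11 = 34, valid modulo lcm(3, 13) = 39: x ≡ 34 (mod 39).
  Combine with x ≡ 9 (mod 17); new modulus lcm = 663.
    Write x = 34 + 39·t and substitute into x ≡ 9 (mod 17): 39·t ≡ 9 − 34 = -25 (mod 17).
    Reduce coefficients mod 17: 5·t ≡ 9 (mod 17).
    The inverse of 5 mod 17 is 7 (since 5·7 = 35 = 2·17 + 1), so t ≡ 7·9 = 63 ≡ 12 (mod 17).
    Then x = 34 + 39·12 = 502, valid modulo lcm(39, 17) = 663: x ≡ 502 (mod 663).
  Combine with x ≡ 1 (mod 5); new modulus lcm = 3315.
    Write x = 502 + 663·t and substitute into x ≡ 1 (mod 5): 663·t ≡ 1 − 502 = -501 (mod 5).
    Reduce coefficients mod 5: 3·t ≡ 4 (mod 5).
    The inverse of 3 mod 5 is 2 (since 3·2 = 6 = 1·5 + 1), so t ≡ 2·4 = 8 ≡ 3 (mod 5).
    Then x = 502 + 663·3 = 2491, valid modulo lcm(663, 5) = 3315: x ≡ 2491 (mod 3315).
Verify against each original: 2491 mod 3 = 1, 2491 mod 13 = 8, 2491 mod 17 = 9, 2491 mod 5 = 1.

x ≡ 2491 (mod 3315).


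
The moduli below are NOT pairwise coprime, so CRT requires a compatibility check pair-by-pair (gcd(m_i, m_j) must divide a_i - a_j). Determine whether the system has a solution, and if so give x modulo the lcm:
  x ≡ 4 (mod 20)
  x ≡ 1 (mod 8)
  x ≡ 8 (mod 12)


Moduli 20, 8, 12 are not pairwise coprime, so CRT works modulo lcm(m_i) when all pairwise compatibility conditions hold.
Pairwise compatibility: gcd(m_i, m_j) must divide a_i - a_j for every pair.
Merge one congruence at a time:
  Start: x ≡ 4 (mod 20).
  Combine with x ≡ 1 (mod 8): gcd(20, 8) = 4, and 1 - 4 = -3 is NOT divisible by 4.
    ⇒ system is inconsistent (no integer solution).

No solution (the system is inconsistent).


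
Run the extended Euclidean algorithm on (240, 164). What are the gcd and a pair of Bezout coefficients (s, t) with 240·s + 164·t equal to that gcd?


Euclidean algorithm on (240, 164) — divide until remainder is 0:
  240 = 1 · 164 + 76
  164 = 2 · 76 + 12
  76 = 6 · 12 + 4
  12 = 3 · 4 + 0
gcd(240, 164) = 4.
Track Bezout coefficients alongside the remainders: start with r₀ = 240 = a·1 + b·0 (s = 1, t = 0) and r₁ = 164 = a·0 + b·1 (s = 0, t = 1); each new remainder r_{k+1} = r_{k-1} − q_k·r_k inherits s_{k+1} = s_{k-1} − q_k·s_k, t_{k+1} = t_{k-1} − q_k·t_k, so r_k = a·s_k + b·t_k at every step:
  q = 1: r = 76, s = 1 − 1·0 = 1, t = 0 − 1·1 = -1  (check: 240·1 + 164·(-1) = 76)
  q = 2: r = 12, s = 0 − 2·1 = -2, t = 1 − 2·(-1) = 3  (check: 240·(-2) + 164·3 = 12)
  q = 6: r = 4, s = 1 − 6·(-2) = 13, t = -1 − 6·3 = -19  (check: 240·13 + 164·(-19) = 4)
The row with r = 4 (the gcd) gives the Bezout coefficients s = 13, t = -19.
Result: 240 · (13) + 164 · (-19) = 4.

gcd(240, 164) = 4; s = 13, t = -19 (check: 240·13 + 164·(-19) = 4).


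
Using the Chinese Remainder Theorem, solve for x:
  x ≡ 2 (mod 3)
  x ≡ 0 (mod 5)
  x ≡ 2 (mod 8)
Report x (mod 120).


Moduli 3, 5, 8 are pairwise coprime; by CRT there is a unique solution modulo M = 3 · 5 · 8 = 120.
Solve pairwise, accumulating the modulus:
  Start with x ≡ 2 (mod 3).
  Combine with x ≡ 0 (mod 5): since gcd(3, 5) = 1, we get a unique residue mod 15.
    Write x = 2 + 3·t and substitute into x ≡ 0 (mod 5): 3·t ≡ 0 − 2 = -2 (mod 5).
    Reduce coefficients mod 5: 3·t ≡ 3 (mod 5).
    The inverse of 3 mod 5 is 2 (since 3·2 = 6 = 1·5 + 1), so t ≡ 2·3 = 6 ≡ 1 (mod 5).
    Then x = 2 + 3·1 = 5, valid modulo lcm(3, 5) = 15: x ≡ 5 (mod 15).
  Combine with x ≡ 2 (mod 8): since gcd(15, 8) = 1, we get a unique residue mod 120.
    Write x = 5 + 15·t and substitute into x ≡ 2 (mod 8): 15·t ≡ 2 − 5 = -3 (mod 8).
    Reduce coefficients mod 8: 7·t ≡ 5 (mod 8).
    The inverse of 7 mod 8 is 7 (since 7·7 = 49 = 6·8 + 1), so t ≡ 7·5 = 35 ≡ 3 (mod 8).
    Then x = 5 + 15·3 = 50, valid modulo lcm(15, 8) = 120: x ≡ 50 (mod 120).
Verify: 50 mod 3 = 2 ✓, 50 mod 5 = 0 ✓, 50 mod 8 = 2 ✓.

x ≡ 50 (mod 120).
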